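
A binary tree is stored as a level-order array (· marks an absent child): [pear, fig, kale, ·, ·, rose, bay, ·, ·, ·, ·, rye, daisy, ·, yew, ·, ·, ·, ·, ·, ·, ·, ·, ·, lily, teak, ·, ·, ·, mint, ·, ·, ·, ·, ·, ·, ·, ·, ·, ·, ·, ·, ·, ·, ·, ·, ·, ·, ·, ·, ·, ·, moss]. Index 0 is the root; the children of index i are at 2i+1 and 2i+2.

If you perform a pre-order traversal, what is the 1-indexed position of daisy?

Pre-order visits the node, then its left subtree, then its right subtree.
Visit pear.
At pear: go left to fig.
  fig is a leaf — visit fig.
At pear: go right to kale.
  Visit kale.
  At kale: go left to rose.
    Visit rose.
    At rose: go left to rye.
      Visit rye.
      At rye: no left child.
      At rye: go right to lily.
        lily is a leaf — visit lily.
    At rose: go right to daisy.
      Visit daisy.
      At daisy: go left to teak.
        Visit teak.
        At teak: no left child.
        At teak: go right to moss.
          moss is a leaf — visit moss.
      At daisy: no right child.
  At kale: go right to bay.
    Visit bay.
    At bay: no left child.
    At bay: go right to yew.
      Visit yew.
      At yew: go left to mint.
        mint is a leaf — visit mint.
      At yew: no right child.
Full pre-order sequence: pear, fig, kale, rose, rye, lily, daisy, teak, moss, bay, yew, mint.

7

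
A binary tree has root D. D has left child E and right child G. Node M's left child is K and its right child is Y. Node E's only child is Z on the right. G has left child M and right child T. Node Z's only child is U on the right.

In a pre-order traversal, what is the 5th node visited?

Pre-order visits the node, then its left subtree, then its right subtree.
Visit D.
At D: go left to E.
  Visit E.
  At E: no left child.
  At E: go right to Z.
    Visit Z.
    At Z: no left child.
    At Z: go right to U.
      U is a leaf — visit U.
At D: go right to G.
  Visit G.
  At G: go left to M.
    Visit M.
    At M: go left to K.
      K is a leaf — visit K.
    At M: go right to Y.
      Y is a leaf — visit Y.
  At G: go right to T.
    T is a leaf — visit T.
Full pre-order sequence: D, E, Z, U, G, M, K, Y, T.

G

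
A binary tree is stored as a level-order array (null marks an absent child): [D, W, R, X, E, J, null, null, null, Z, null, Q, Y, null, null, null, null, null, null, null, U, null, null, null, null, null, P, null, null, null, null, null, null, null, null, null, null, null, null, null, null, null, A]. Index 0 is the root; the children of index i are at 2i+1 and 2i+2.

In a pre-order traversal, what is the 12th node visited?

Pre-order visits the node, then its left subtree, then its right subtree.
Visit D.
At D: go left to W.
  Visit W.
  At W: go left to X.
    X is a leaf — visit X.
  At W: go right to E.
    Visit E.
    At E: go left to Z.
      Visit Z.
      At Z: no left child.
      At Z: go right to U.
        Visit U.
        At U: no left child.
        At U: go right to A.
          A is a leaf — visit A.
    At E: no right child.
At D: go right to R.
  Visit R.
  At R: go left to J.
    Visit J.
    At J: go left to Q.
      Q is a leaf — visit Q.
    At J: go right to Y.
      Visit Y.
      At Y: no left child.
      At Y: go right to P.
        P is a leaf — visit P.
  At R: no right child.
Full pre-order sequence: D, W, X, E, Z, U, A, R, J, Q, Y, P.

P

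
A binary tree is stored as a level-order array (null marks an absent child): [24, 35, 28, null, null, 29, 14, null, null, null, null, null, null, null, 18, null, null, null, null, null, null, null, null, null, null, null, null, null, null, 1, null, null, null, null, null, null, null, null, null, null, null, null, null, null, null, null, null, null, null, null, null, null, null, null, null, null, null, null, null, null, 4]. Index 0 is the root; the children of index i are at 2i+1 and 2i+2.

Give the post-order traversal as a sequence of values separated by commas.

35, 29, 4, 1, 18, 14, 28, 24

Post-order visits the left subtree, then the right subtree, then the node.
At 24: go left to 35.
  35 is a leaf — visit 35.
At 24: go right to 28.
  At 28: go left to 29.
    29 is a leaf — visit 29.
  At 28: go right to 14.
    At 14: no left child.
    At 14: go right to 18.
      At 18: go left to 1.
        At 1: no left child.
        At 1: go right to 4.
          4 is a leaf — visit 4.
        Visit 1.
      At 18: no right child.
      Visit 18.
    Visit 14.
  Visit 28.
Visit 24.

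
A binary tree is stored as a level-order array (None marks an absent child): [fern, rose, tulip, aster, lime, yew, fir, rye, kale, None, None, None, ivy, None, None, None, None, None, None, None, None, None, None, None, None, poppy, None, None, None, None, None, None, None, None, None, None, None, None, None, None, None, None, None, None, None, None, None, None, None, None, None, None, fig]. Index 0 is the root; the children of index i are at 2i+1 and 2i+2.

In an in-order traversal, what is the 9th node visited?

fig

In-order visits the left subtree, then the node, then the right subtree.
At fern: go left to rose.
  At rose: go left to aster.
    At aster: go left to rye.
      rye is a leaf — visit rye.
    Visit aster.
    At aster: go right to kale.
      kale is a leaf — visit kale.
  Visit rose.
  At rose: go right to lime.
    lime is a leaf — visit lime.
Visit fern.
At fern: go right to tulip.
  At tulip: go left to yew.
    At yew: no left child.
    Visit yew.
    At yew: go right to ivy.
      At ivy: go left to poppy.
        At poppy: no left child.
        Visit poppy.
        At poppy: go right to fig.
          fig is a leaf — visit fig.
      Visit ivy.
      At ivy: no right child.
  Visit tulip.
  At tulip: go right to fir.
    fir is a leaf — visit fir.
Full in-order sequence: rye, aster, kale, rose, lime, fern, yew, poppy, fig, ivy, tulip, fir.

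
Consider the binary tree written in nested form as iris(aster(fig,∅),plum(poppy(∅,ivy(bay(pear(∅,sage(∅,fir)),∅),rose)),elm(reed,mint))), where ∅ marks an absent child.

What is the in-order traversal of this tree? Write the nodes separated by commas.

In-order visits the left subtree, then the node, then the right subtree.
At iris: go left to aster.
  At aster: go left to fig.
    fig is a leaf — visit fig.
  Visit aster.
  At aster: no right child.
Visit iris.
At iris: go right to plum.
  At plum: go left to poppy.
    At poppy: no left child.
    Visit poppy.
    At poppy: go right to ivy.
      At ivy: go left to bay.
        At bay: go left to pear.
          At pear: no left child.
          Visit pear.
          At pear: go right to sage.
            At sage: no left child.
            Visit sage.
            At sage: go right to fir.
              fir is a leaf — visit fir.
        Visit bay.
        At bay: no right child.
      Visit ivy.
      At ivy: go right to rose.
        rose is a leaf — visit rose.
  Visit plum.
  At plum: go right to elm.
    At elm: go left to reed.
      reed is a leaf — visit reed.
    Visit elm.
    At elm: go right to mint.
      mint is a leaf — visit mint.

fig, aster, iris, poppy, pear, sage, fir, bay, ivy, rose, plum, reed, elm, mint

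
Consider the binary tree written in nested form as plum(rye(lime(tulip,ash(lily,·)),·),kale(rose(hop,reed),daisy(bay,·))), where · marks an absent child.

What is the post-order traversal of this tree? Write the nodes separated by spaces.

tulip lily ash lime rye hop reed rose bay daisy kale plum

Post-order visits the left subtree, then the right subtree, then the node.
At plum: go left to rye.
  At rye: go left to lime.
    At lime: go left to tulip.
      tulip is a leaf — visit tulip.
    At lime: go right to ash.
      At ash: go left to lily.
        lily is a leaf — visit lily.
      At ash: no right child.
      Visit ash.
    Visit lime.
  At rye: no right child.
  Visit rye.
At plum: go right to kale.
  At kale: go left to rose.
    At rose: go left to hop.
      hop is a leaf — visit hop.
    At rose: go right to reed.
      reed is a leaf — visit reed.
    Visit rose.
  At kale: go right to daisy.
    At daisy: go left to bay.
      bay is a leaf — visit bay.
    At daisy: no right child.
    Visit daisy.
  Visit kale.
Visit plum.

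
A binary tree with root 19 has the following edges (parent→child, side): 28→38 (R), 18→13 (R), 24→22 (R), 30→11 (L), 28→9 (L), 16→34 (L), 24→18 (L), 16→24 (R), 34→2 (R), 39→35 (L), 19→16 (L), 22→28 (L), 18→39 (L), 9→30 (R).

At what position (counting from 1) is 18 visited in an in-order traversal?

6

In-order visits the left subtree, then the node, then the right subtree.
At 19: go left to 16.
  At 16: go left to 34.
    At 34: no left child.
    Visit 34.
    At 34: go right to 2.
      2 is a leaf — visit 2.
  Visit 16.
  At 16: go right to 24.
    At 24: go left to 18.
      At 18: go left to 39.
        At 39: go left to 35.
          35 is a leaf — visit 35.
        Visit 39.
        At 39: no right child.
      Visit 18.
      At 18: go right to 13.
        13 is a leaf — visit 13.
    Visit 24.
    At 24: go right to 22.
      At 22: go left to 28.
        At 28: go left to 9.
          At 9: no left child.
          Visit 9.
          At 9: go right to 30.
            At 30: go left to 11.
              11 is a leaf — visit 11.
            Visit 30.
            At 30: no right child.
        Visit 28.
        At 28: go right to 38.
          38 is a leaf — visit 38.
      Visit 22.
      At 22: no right child.
Visit 19.
At 19: no right child.
Full in-order sequence: 34, 2, 16, 35, 39, 18, 13, 24, 9, 11, 30, 28, 38, 22, 19.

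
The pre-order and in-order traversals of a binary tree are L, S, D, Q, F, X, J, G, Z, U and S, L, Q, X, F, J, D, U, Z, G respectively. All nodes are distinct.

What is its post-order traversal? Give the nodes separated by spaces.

The first element of pre-order is the root; it splits in-order into left and right subtrees.
Root L: left subtree has 1 node {S}, right has 8 {Q, X, F, J, D, U, Z, G}.
  Root D: left subtree has 4 nodes {Q, X, F, J}, right has 3 {U, Z, G}.
    Root Q: left subtree has 0 nodes { }, right has 3 {X, F, J}.
      Root F: left subtree has 1 node {X}, right has 1 {J}.
    Root G: left subtree has 2 nodes {U, Z}, right has 0 { }.
      Root Z: left subtree has 1 node {U}, right has 0 { }.

S X J F Q U Z G D L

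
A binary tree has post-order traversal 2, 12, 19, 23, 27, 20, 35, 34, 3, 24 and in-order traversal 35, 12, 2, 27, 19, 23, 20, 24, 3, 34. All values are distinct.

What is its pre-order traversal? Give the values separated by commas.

24, 35, 20, 27, 12, 2, 23, 19, 3, 34

The last element of post-order is the root; it splits in-order into left and right subtrees.
Root 24: left subtree has 7 nodes {35, 12, 2, 27, 19, 23, 20}, right has 2 {3, 34}.
  Root 35: left subtree has 0 nodes { }, right has 6 {12, 2, 27, 19, 23, 20}.
    Root 20: left subtree has 5 nodes {12, 2, 27, 19, 23}, right has 0 { }.
      Root 27: left subtree has 2 nodes {12, 2}, right has 2 {19, 23}.
        Root 12: left subtree has 0 nodes { }, right has 1 {2}.
        Root 23: left subtree has 1 node {19}, right has 0 { }.
  Root 3: left subtree has 0 nodes { }, right has 1 {34}.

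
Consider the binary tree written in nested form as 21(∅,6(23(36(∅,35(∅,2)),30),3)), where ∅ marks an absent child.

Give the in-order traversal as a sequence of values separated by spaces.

21 36 35 2 23 30 6 3

In-order visits the left subtree, then the node, then the right subtree.
At 21: no left child.
Visit 21.
At 21: go right to 6.
  At 6: go left to 23.
    At 23: go left to 36.
      At 36: no left child.
      Visit 36.
      At 36: go right to 35.
        At 35: no left child.
        Visit 35.
        At 35: go right to 2.
          2 is a leaf — visit 2.
    Visit 23.
    At 23: go right to 30.
      30 is a leaf — visit 30.
  Visit 6.
  At 6: go right to 3.
    3 is a leaf — visit 3.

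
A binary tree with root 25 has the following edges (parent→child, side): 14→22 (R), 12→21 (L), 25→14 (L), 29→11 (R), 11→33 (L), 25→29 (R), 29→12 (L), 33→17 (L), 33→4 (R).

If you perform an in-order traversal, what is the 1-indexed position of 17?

In-order visits the left subtree, then the node, then the right subtree.
At 25: go left to 14.
  At 14: no left child.
  Visit 14.
  At 14: go right to 22.
    22 is a leaf — visit 22.
Visit 25.
At 25: go right to 29.
  At 29: go left to 12.
    At 12: go left to 21.
      21 is a leaf — visit 21.
    Visit 12.
    At 12: no right child.
  Visit 29.
  At 29: go right to 11.
    At 11: go left to 33.
      At 33: go left to 17.
        17 is a leaf — visit 17.
      Visit 33.
      At 33: go right to 4.
        4 is a leaf — visit 4.
    Visit 11.
    At 11: no right child.
Full in-order sequence: 14, 22, 25, 21, 12, 29, 17, 33, 4, 11.

7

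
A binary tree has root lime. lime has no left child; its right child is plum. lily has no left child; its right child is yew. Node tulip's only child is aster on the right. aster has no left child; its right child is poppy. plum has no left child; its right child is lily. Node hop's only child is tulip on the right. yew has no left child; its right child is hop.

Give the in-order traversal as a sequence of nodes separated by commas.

lime, plum, lily, yew, hop, tulip, aster, poppy

In-order visits the left subtree, then the node, then the right subtree.
At lime: no left child.
Visit lime.
At lime: go right to plum.
  At plum: no left child.
  Visit plum.
  At plum: go right to lily.
    At lily: no left child.
    Visit lily.
    At lily: go right to yew.
      At yew: no left child.
      Visit yew.
      At yew: go right to hop.
        At hop: no left child.
        Visit hop.
        At hop: go right to tulip.
          At tulip: no left child.
          Visit tulip.
          At tulip: go right to aster.
            At aster: no left child.
            Visit aster.
            At aster: go right to poppy.
              poppy is a leaf — visit poppy.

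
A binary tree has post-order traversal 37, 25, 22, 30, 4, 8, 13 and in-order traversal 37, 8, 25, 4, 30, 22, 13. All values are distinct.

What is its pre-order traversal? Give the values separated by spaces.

The last element of post-order is the root; it splits in-order into left and right subtrees.
Root 13: left subtree has 6 nodes {37, 8, 25, 4, 30, 22}, right has 0 { }.
  Root 8: left subtree has 1 node {37}, right has 4 {25, 4, 30, 22}.
    Root 4: left subtree has 1 node {25}, right has 2 {30, 22}.
      Root 30: left subtree has 0 nodes { }, right has 1 {22}.

13 8 37 4 25 30 22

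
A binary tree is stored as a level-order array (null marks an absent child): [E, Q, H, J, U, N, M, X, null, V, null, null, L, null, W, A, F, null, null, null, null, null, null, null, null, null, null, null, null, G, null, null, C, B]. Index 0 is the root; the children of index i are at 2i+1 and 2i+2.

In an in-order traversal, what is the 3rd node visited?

In-order visits the left subtree, then the node, then the right subtree.
At E: go left to Q.
  At Q: go left to J.
    At J: go left to X.
      At X: go left to A.
        At A: no left child.
        Visit A.
        At A: go right to C.
          C is a leaf — visit C.
      Visit X.
      At X: go right to F.
        At F: go left to B.
          B is a leaf — visit B.
        Visit F.
        At F: no right child.
    Visit J.
    At J: no right child.
  Visit Q.
  At Q: go right to U.
    At U: go left to V.
      V is a leaf — visit V.
    Visit U.
    At U: no right child.
Visit E.
At E: go right to H.
  At H: go left to N.
    At N: no left child.
    Visit N.
    At N: go right to L.
      L is a leaf — visit L.
  Visit H.
  At H: go right to M.
    At M: no left child.
    Visit M.
    At M: go right to W.
      At W: go left to G.
        G is a leaf — visit G.
      Visit W.
      At W: no right child.
Full in-order sequence: A, C, X, B, F, J, Q, V, U, E, N, L, H, M, G, W.

X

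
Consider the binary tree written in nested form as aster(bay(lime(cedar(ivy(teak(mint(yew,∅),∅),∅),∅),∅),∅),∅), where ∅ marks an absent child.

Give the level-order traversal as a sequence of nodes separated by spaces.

aster bay lime cedar ivy teak mint yew

Level-order visits nodes level by level from the root, left to right within each level.
Level 0: aster
Level 1: bay
Level 2: lime
Level 3: cedar
Level 4: ivy
Level 5: teak
Level 6: mint
Level 7: yew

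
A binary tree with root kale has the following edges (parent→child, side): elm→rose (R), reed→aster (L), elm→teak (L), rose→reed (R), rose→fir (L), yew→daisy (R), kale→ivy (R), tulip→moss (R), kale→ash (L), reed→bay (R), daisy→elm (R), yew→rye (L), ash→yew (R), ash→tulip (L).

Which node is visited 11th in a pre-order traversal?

Pre-order visits the node, then its left subtree, then its right subtree.
Visit kale.
At kale: go left to ash.
  Visit ash.
  At ash: go left to tulip.
    Visit tulip.
    At tulip: no left child.
    At tulip: go right to moss.
      moss is a leaf — visit moss.
  At ash: go right to yew.
    Visit yew.
    At yew: go left to rye.
      rye is a leaf — visit rye.
    At yew: go right to daisy.
      Visit daisy.
      At daisy: no left child.
      At daisy: go right to elm.
        Visit elm.
        At elm: go left to teak.
          teak is a leaf — visit teak.
        At elm: go right to rose.
          Visit rose.
          At rose: go left to fir.
            fir is a leaf — visit fir.
          At rose: go right to reed.
            Visit reed.
            At reed: go left to aster.
              aster is a leaf — visit aster.
            At reed: go right to bay.
              bay is a leaf — visit bay.
At kale: go right to ivy.
  ivy is a leaf — visit ivy.
Full pre-order sequence: kale, ash, tulip, moss, yew, rye, daisy, elm, teak, rose, fir, reed, aster, bay, ivy.

fir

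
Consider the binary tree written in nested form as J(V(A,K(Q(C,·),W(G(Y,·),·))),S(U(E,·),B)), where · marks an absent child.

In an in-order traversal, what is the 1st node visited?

A

In-order visits the left subtree, then the node, then the right subtree.
At J: go left to V.
  At V: go left to A.
    A is a leaf — visit A.
  Visit V.
  At V: go right to K.
    At K: go left to Q.
      At Q: go left to C.
        C is a leaf — visit C.
      Visit Q.
      At Q: no right child.
    Visit K.
    At K: go right to W.
      At W: go left to G.
        At G: go left to Y.
          Y is a leaf — visit Y.
        Visit G.
        At G: no right child.
      Visit W.
      At W: no right child.
Visit J.
At J: go right to S.
  At S: go left to U.
    At U: go left to E.
      E is a leaf — visit E.
    Visit U.
    At U: no right child.
  Visit S.
  At S: go right to B.
    B is a leaf — visit B.
Full in-order sequence: A, V, C, Q, K, Y, G, W, J, E, U, S, B.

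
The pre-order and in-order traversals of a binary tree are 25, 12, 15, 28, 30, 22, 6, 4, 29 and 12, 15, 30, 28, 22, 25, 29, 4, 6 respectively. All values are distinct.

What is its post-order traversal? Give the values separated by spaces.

The first element of pre-order is the root; it splits in-order into left and right subtrees.
Root 25: left subtree has 5 nodes {12, 15, 30, 28, 22}, right has 3 {29, 4, 6}.
  Root 12: left subtree has 0 nodes { }, right has 4 {15, 30, 28, 22}.
    Root 15: left subtree has 0 nodes { }, right has 3 {30, 28, 22}.
      Root 28: left subtree has 1 node {30}, right has 1 {22}.
  Root 6: left subtree has 2 nodes {29, 4}, right has 0 { }.
    Root 4: left subtree has 1 node {29}, right has 0 { }.

30 22 28 15 12 29 4 6 25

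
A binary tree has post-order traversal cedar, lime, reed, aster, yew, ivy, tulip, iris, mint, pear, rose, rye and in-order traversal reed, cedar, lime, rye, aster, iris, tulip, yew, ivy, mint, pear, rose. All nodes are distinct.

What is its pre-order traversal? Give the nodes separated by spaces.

rye reed lime cedar rose pear mint iris aster tulip ivy yew

The last element of post-order is the root; it splits in-order into left and right subtrees.
Root rye: left subtree has 3 nodes {reed, cedar, lime}, right has 8 {aster, iris, tulip, yew, ivy, mint, pear, rose}.
  Root reed: left subtree has 0 nodes { }, right has 2 {cedar, lime}.
    Root lime: left subtree has 1 node {cedar}, right has 0 { }.
  Root rose: left subtree has 7 nodes {aster, iris, tulip, yew, ivy, mint, pear}, right has 0 { }.
    Root pear: left subtree has 6 nodes {aster, iris, tulip, yew, ivy, mint}, right has 0 { }.
      Root mint: left subtree has 5 nodes {aster, iris, tulip, yew, ivy}, right has 0 { }.
        Root iris: left subtree has 1 node {aster}, right has 3 {tulip, yew, ivy}.
          Root tulip: left subtree has 0 nodes { }, right has 2 {yew, ivy}.
            Root ivy: left subtree has 1 node {yew}, right has 0 { }.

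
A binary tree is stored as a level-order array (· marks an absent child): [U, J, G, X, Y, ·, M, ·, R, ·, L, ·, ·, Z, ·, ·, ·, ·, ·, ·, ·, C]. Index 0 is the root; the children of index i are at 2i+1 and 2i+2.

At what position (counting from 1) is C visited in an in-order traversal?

In-order visits the left subtree, then the node, then the right subtree.
At U: go left to J.
  At J: go left to X.
    At X: no left child.
    Visit X.
    At X: go right to R.
      R is a leaf — visit R.
  Visit J.
  At J: go right to Y.
    At Y: no left child.
    Visit Y.
    At Y: go right to L.
      At L: go left to C.
        C is a leaf — visit C.
      Visit L.
      At L: no right child.
Visit U.
At U: go right to G.
  At G: no left child.
  Visit G.
  At G: go right to M.
    At M: go left to Z.
      Z is a leaf — visit Z.
    Visit M.
    At M: no right child.
Full in-order sequence: X, R, J, Y, C, L, U, G, Z, M.

5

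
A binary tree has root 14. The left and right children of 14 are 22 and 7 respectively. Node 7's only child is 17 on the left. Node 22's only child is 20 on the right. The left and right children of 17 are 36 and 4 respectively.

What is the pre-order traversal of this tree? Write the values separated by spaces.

Pre-order visits the node, then its left subtree, then its right subtree.
Visit 14.
At 14: go left to 22.
  Visit 22.
  At 22: no left child.
  At 22: go right to 20.
    20 is a leaf — visit 20.
At 14: go right to 7.
  Visit 7.
  At 7: go left to 17.
    Visit 17.
    At 17: go left to 36.
      36 is a leaf — visit 36.
    At 17: go right to 4.
      4 is a leaf — visit 4.
  At 7: no right child.

14 22 20 7 17 36 4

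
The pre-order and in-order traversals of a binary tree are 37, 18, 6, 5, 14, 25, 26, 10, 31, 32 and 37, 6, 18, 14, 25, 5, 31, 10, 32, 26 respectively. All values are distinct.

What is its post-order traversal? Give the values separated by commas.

6, 25, 14, 31, 32, 10, 26, 5, 18, 37

The first element of pre-order is the root; it splits in-order into left and right subtrees.
Root 37: left subtree has 0 nodes { }, right has 9 {6, 18, 14, 25, 5, 31, 10, 32, 26}.
  Root 18: left subtree has 1 node {6}, right has 7 {14, 25, 5, 31, 10, 32, 26}.
    Root 5: left subtree has 2 nodes {14, 25}, right has 4 {31, 10, 32, 26}.
      Root 14: left subtree has 0 nodes { }, right has 1 {25}.
      Root 26: left subtree has 3 nodes {31, 10, 32}, right has 0 { }.
        Root 10: left subtree has 1 node {31}, right has 1 {32}.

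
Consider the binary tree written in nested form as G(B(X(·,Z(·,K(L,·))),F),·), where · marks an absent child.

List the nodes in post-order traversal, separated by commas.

Post-order visits the left subtree, then the right subtree, then the node.
At G: go left to B.
  At B: go left to X.
    At X: no left child.
    At X: go right to Z.
      At Z: no left child.
      At Z: go right to K.
        At K: go left to L.
          L is a leaf — visit L.
        At K: no right child.
        Visit K.
      Visit Z.
    Visit X.
  At B: go right to F.
    F is a leaf — visit F.
  Visit B.
At G: no right child.
Visit G.

L, K, Z, X, F, B, G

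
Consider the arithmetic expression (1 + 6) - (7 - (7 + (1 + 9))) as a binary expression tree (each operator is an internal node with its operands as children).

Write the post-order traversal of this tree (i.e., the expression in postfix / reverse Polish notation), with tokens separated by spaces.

1 6 + 7 7 1 9 + + - -

Post-order on an expression tree gives postfix notation: for each operator, emit left operand, right operand, then the operator.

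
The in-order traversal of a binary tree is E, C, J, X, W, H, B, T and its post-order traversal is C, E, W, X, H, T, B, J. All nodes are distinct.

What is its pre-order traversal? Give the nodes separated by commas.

The last element of post-order is the root; it splits in-order into left and right subtrees.
Root J: left subtree has 2 nodes {E, C}, right has 5 {X, W, H, B, T}.
  Root E: left subtree has 0 nodes { }, right has 1 {C}.
  Root B: left subtree has 3 nodes {X, W, H}, right has 1 {T}.
    Root H: left subtree has 2 nodes {X, W}, right has 0 { }.
      Root X: left subtree has 0 nodes { }, right has 1 {W}.

J, E, C, B, H, X, W, T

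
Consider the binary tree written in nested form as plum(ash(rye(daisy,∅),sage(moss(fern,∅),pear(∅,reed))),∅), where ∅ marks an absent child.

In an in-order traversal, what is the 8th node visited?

In-order visits the left subtree, then the node, then the right subtree.
At plum: go left to ash.
  At ash: go left to rye.
    At rye: go left to daisy.
      daisy is a leaf — visit daisy.
    Visit rye.
    At rye: no right child.
  Visit ash.
  At ash: go right to sage.
    At sage: go left to moss.
      At moss: go left to fern.
        fern is a leaf — visit fern.
      Visit moss.
      At moss: no right child.
    Visit sage.
    At sage: go right to pear.
      At pear: no left child.
      Visit pear.
      At pear: go right to reed.
        reed is a leaf — visit reed.
Visit plum.
At plum: no right child.
Full in-order sequence: daisy, rye, ash, fern, moss, sage, pear, reed, plum.

reed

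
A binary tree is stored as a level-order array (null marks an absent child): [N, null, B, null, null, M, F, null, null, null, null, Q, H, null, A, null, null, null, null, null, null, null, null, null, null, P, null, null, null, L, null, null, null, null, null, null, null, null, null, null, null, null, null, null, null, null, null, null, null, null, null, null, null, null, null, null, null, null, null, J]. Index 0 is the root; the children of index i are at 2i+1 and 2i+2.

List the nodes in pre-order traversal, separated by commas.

Pre-order visits the node, then its left subtree, then its right subtree.
Visit N.
At N: no left child.
At N: go right to B.
  Visit B.
  At B: go left to M.
    Visit M.
    At M: go left to Q.
      Q is a leaf — visit Q.
    At M: go right to H.
      Visit H.
      At H: go left to P.
        P is a leaf — visit P.
      At H: no right child.
  At B: go right to F.
    Visit F.
    At F: no left child.
    At F: go right to A.
      Visit A.
      At A: go left to L.
        Visit L.
        At L: go left to J.
          J is a leaf — visit J.
        At L: no right child.
      At A: no right child.

N, B, M, Q, H, P, F, A, L, J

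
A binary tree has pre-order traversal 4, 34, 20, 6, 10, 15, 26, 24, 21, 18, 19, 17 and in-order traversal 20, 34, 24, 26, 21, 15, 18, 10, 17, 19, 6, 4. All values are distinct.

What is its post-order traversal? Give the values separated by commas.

20, 24, 21, 26, 18, 15, 17, 19, 10, 6, 34, 4

The first element of pre-order is the root; it splits in-order into left and right subtrees.
Root 4: left subtree has 11 nodes {20, 34, 24, 26, 21, 15, 18, 10, 17, 19, 6}, right has 0 { }.
  Root 34: left subtree has 1 node {20}, right has 9 {24, 26, 21, 15, 18, 10, 17, 19, 6}.
    Root 6: left subtree has 8 nodes {24, 26, 21, 15, 18, 10, 17, 19}, right has 0 { }.
      Root 10: left subtree has 5 nodes {24, 26, 21, 15, 18}, right has 2 {17, 19}.
        Root 15: left subtree has 3 nodes {24, 26, 21}, right has 1 {18}.
          Root 26: left subtree has 1 node {24}, right has 1 {21}.
        Root 19: left subtree has 1 node {17}, right has 0 { }.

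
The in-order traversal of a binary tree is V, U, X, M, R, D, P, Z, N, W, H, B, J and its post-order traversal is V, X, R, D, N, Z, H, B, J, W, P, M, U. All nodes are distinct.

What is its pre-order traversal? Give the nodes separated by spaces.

U V M X P D R W Z N J B H

The last element of post-order is the root; it splits in-order into left and right subtrees.
Root U: left subtree has 1 node {V}, right has 11 {X, M, R, D, P, Z, N, W, H, B, J}.
  Root M: left subtree has 1 node {X}, right has 9 {R, D, P, Z, N, W, H, B, J}.
    Root P: left subtree has 2 nodes {R, D}, right has 6 {Z, N, W, H, B, J}.
      Root D: left subtree has 1 node {R}, right has 0 { }.
      Root W: left subtree has 2 nodes {Z, N}, right has 3 {H, B, J}.
        Root Z: left subtree has 0 nodes { }, right has 1 {N}.
        Root J: left subtree has 2 nodes {H, B}, right has 0 { }.
          Root B: left subtree has 1 node {H}, right has 0 { }.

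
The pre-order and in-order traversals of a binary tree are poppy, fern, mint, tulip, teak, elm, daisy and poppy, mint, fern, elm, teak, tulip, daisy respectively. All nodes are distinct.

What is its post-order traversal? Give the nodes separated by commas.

The first element of pre-order is the root; it splits in-order into left and right subtrees.
Root poppy: left subtree has 0 nodes { }, right has 6 {mint, fern, elm, teak, tulip, daisy}.
  Root fern: left subtree has 1 node {mint}, right has 4 {elm, teak, tulip, daisy}.
    Root tulip: left subtree has 2 nodes {elm, teak}, right has 1 {daisy}.
      Root teak: left subtree has 1 node {elm}, right has 0 { }.

mint, elm, teak, daisy, tulip, fern, poppy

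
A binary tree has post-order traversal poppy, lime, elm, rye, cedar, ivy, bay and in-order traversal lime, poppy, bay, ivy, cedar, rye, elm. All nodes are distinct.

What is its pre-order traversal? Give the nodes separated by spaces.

The last element of post-order is the root; it splits in-order into left and right subtrees.
Root bay: left subtree has 2 nodes {lime, poppy}, right has 4 {ivy, cedar, rye, elm}.
  Root lime: left subtree has 0 nodes { }, right has 1 {poppy}.
  Root ivy: left subtree has 0 nodes { }, right has 3 {cedar, rye, elm}.
    Root cedar: left subtree has 0 nodes { }, right has 2 {rye, elm}.
      Root rye: left subtree has 0 nodes { }, right has 1 {elm}.

bay lime poppy ivy cedar rye elm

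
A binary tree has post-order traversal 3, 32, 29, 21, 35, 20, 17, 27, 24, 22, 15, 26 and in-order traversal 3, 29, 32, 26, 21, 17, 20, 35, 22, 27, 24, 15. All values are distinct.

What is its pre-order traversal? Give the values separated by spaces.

26 29 3 32 15 22 17 21 20 35 24 27

The last element of post-order is the root; it splits in-order into left and right subtrees.
Root 26: left subtree has 3 nodes {3, 29, 32}, right has 8 {21, 17, 20, 35, 22, 27, 24, 15}.
  Root 29: left subtree has 1 node {3}, right has 1 {32}.
  Root 15: left subtree has 7 nodes {21, 17, 20, 35, 22, 27, 24}, right has 0 { }.
    Root 22: left subtree has 4 nodes {21, 17, 20, 35}, right has 2 {27, 24}.
      Root 17: left subtree has 1 node {21}, right has 2 {20, 35}.
        Root 20: left subtree has 0 nodes { }, right has 1 {35}.
      Root 24: left subtree has 1 node {27}, right has 0 { }.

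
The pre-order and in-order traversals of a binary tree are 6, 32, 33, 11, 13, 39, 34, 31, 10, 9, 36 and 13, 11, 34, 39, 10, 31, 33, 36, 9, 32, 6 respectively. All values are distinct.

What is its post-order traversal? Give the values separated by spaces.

13 34 10 31 39 11 36 9 33 32 6

The first element of pre-order is the root; it splits in-order into left and right subtrees.
Root 6: left subtree has 10 nodes {13, 11, 34, 39, 10, 31, 33, 36, 9, 32}, right has 0 { }.
  Root 32: left subtree has 9 nodes {13, 11, 34, 39, 10, 31, 33, 36, 9}, right has 0 { }.
    Root 33: left subtree has 6 nodes {13, 11, 34, 39, 10, 31}, right has 2 {36, 9}.
      Root 11: left subtree has 1 node {13}, right has 4 {34, 39, 10, 31}.
        Root 39: left subtree has 1 node {34}, right has 2 {10, 31}.
          Root 31: left subtree has 1 node {10}, right has 0 { }.
      Root 9: left subtree has 1 node {36}, right has 0 { }.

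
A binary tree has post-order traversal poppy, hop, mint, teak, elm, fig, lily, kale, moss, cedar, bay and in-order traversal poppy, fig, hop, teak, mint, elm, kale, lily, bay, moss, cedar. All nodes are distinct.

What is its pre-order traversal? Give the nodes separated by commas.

The last element of post-order is the root; it splits in-order into left and right subtrees.
Root bay: left subtree has 8 nodes {poppy, fig, hop, teak, mint, elm, kale, lily}, right has 2 {moss, cedar}.
  Root kale: left subtree has 6 nodes {poppy, fig, hop, teak, mint, elm}, right has 1 {lily}.
    Root fig: left subtree has 1 node {poppy}, right has 4 {hop, teak, mint, elm}.
      Root elm: left subtree has 3 nodes {hop, teak, mint}, right has 0 { }.
        Root teak: left subtree has 1 node {hop}, right has 1 {mint}.
  Root cedar: left subtree has 1 node {moss}, right has 0 { }.

bay, kale, fig, poppy, elm, teak, hop, mint, lily, cedar, moss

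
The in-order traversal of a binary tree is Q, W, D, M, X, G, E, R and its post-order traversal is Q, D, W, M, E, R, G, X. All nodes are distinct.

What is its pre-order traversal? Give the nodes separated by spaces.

The last element of post-order is the root; it splits in-order into left and right subtrees.
Root X: left subtree has 4 nodes {Q, W, D, M}, right has 3 {G, E, R}.
  Root M: left subtree has 3 nodes {Q, W, D}, right has 0 { }.
    Root W: left subtree has 1 node {Q}, right has 1 {D}.
  Root G: left subtree has 0 nodes { }, right has 2 {E, R}.
    Root R: left subtree has 1 node {E}, right has 0 { }.

X M W Q D G R E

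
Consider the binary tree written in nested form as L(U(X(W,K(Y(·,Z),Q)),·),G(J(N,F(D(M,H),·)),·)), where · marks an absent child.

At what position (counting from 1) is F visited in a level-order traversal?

9

Level-order visits nodes level by level from the root, left to right within each level.
Level 0: L
Level 1: U, G
Level 2: X, J
Level 3: W, K, N, F
Level 4: Y, Q, D
Level 5: Z, M, H
Full level-order sequence: L, U, G, X, J, W, K, N, F, Y, Q, D, Z, M, H.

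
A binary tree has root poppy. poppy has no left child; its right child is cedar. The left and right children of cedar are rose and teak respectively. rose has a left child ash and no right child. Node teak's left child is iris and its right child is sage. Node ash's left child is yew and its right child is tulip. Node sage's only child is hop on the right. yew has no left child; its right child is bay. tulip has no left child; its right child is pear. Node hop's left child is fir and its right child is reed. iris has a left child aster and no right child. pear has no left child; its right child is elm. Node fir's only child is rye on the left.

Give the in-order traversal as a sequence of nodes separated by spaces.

poppy yew bay ash tulip pear elm rose cedar aster iris teak sage rye fir hop reed

In-order visits the left subtree, then the node, then the right subtree.
At poppy: no left child.
Visit poppy.
At poppy: go right to cedar.
  At cedar: go left to rose.
    At rose: go left to ash.
      At ash: go left to yew.
        At yew: no left child.
        Visit yew.
        At yew: go right to bay.
          bay is a leaf — visit bay.
      Visit ash.
      At ash: go right to tulip.
        At tulip: no left child.
        Visit tulip.
        At tulip: go right to pear.
          At pear: no left child.
          Visit pear.
          At pear: go right to elm.
            elm is a leaf — visit elm.
    Visit rose.
    At rose: no right child.
  Visit cedar.
  At cedar: go right to teak.
    At teak: go left to iris.
      At iris: go left to aster.
        aster is a leaf — visit aster.
      Visit iris.
      At iris: no right child.
    Visit teak.
    At teak: go right to sage.
      At sage: no left child.
      Visit sage.
      At sage: go right to hop.
        At hop: go left to fir.
          At fir: go left to rye.
            rye is a leaf — visit rye.
          Visit fir.
          At fir: no right child.
        Visit hop.
        At hop: go right to reed.
          reed is a leaf — visit reed.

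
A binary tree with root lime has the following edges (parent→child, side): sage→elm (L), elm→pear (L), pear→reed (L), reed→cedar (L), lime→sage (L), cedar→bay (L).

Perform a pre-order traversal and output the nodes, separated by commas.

Pre-order visits the node, then its left subtree, then its right subtree.
Visit lime.
At lime: go left to sage.
  Visit sage.
  At sage: go left to elm.
    Visit elm.
    At elm: go left to pear.
      Visit pear.
      At pear: go left to reed.
        Visit reed.
        At reed: go left to cedar.
          Visit cedar.
          At cedar: go left to bay.
            bay is a leaf — visit bay.
          At cedar: no right child.
        At reed: no right child.
      At pear: no right child.
    At elm: no right child.
  At sage: no right child.
At lime: no right child.

lime, sage, elm, pear, reed, cedar, bay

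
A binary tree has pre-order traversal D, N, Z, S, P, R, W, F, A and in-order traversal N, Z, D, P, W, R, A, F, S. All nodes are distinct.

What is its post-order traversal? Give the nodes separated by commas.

Z, N, W, A, F, R, P, S, D

The first element of pre-order is the root; it splits in-order into left and right subtrees.
Root D: left subtree has 2 nodes {N, Z}, right has 6 {P, W, R, A, F, S}.
  Root N: left subtree has 0 nodes { }, right has 1 {Z}.
  Root S: left subtree has 5 nodes {P, W, R, A, F}, right has 0 { }.
    Root P: left subtree has 0 nodes { }, right has 4 {W, R, A, F}.
      Root R: left subtree has 1 node {W}, right has 2 {A, F}.
        Root F: left subtree has 1 node {A}, right has 0 { }.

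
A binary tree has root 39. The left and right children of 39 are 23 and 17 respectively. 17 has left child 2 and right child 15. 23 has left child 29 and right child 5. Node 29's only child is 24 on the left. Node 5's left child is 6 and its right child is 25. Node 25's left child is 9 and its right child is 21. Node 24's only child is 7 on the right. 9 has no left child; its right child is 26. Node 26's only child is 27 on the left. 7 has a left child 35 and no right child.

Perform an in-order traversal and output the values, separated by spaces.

In-order visits the left subtree, then the node, then the right subtree.
At 39: go left to 23.
  At 23: go left to 29.
    At 29: go left to 24.
      At 24: no left child.
      Visit 24.
      At 24: go right to 7.
        At 7: go left to 35.
          35 is a leaf — visit 35.
        Visit 7.
        At 7: no right child.
    Visit 29.
    At 29: no right child.
  Visit 23.
  At 23: go right to 5.
    At 5: go left to 6.
      6 is a leaf — visit 6.
    Visit 5.
    At 5: go right to 25.
      At 25: go left to 9.
        At 9: no left child.
        Visit 9.
        At 9: go right to 26.
          At 26: go left to 27.
            27 is a leaf — visit 27.
          Visit 26.
          At 26: no right child.
      Visit 25.
      At 25: go right to 21.
        21 is a leaf — visit 21.
Visit 39.
At 39: go right to 17.
  At 17: go left to 2.
    2 is a leaf — visit 2.
  Visit 17.
  At 17: go right to 15.
    15 is a leaf — visit 15.

24 35 7 29 23 6 5 9 27 26 25 21 39 2 17 15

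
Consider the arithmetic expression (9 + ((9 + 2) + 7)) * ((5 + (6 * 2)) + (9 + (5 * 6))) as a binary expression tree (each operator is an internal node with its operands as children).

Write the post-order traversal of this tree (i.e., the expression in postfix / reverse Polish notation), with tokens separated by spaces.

Post-order on an expression tree gives postfix notation: for each operator, emit left operand, right operand, then the operator.

9 9 2 + 7 + + 5 6 2 * + 9 5 6 * + + *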